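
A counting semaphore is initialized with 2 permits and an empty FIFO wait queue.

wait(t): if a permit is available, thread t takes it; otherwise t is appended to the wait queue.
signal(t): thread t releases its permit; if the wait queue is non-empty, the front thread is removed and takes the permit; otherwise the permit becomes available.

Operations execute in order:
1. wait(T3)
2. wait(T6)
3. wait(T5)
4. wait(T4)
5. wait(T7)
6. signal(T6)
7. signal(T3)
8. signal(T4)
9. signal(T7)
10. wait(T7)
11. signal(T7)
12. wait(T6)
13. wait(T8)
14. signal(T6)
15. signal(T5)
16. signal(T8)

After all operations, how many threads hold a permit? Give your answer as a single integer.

Step 1: wait(T3) -> count=1 queue=[] holders={T3}
Step 2: wait(T6) -> count=0 queue=[] holders={T3,T6}
Step 3: wait(T5) -> count=0 queue=[T5] holders={T3,T6}
Step 4: wait(T4) -> count=0 queue=[T5,T4] holders={T3,T6}
Step 5: wait(T7) -> count=0 queue=[T5,T4,T7] holders={T3,T6}
Step 6: signal(T6) -> count=0 queue=[T4,T7] holders={T3,T5}
Step 7: signal(T3) -> count=0 queue=[T7] holders={T4,T5}
Step 8: signal(T4) -> count=0 queue=[] holders={T5,T7}
Step 9: signal(T7) -> count=1 queue=[] holders={T5}
Step 10: wait(T7) -> count=0 queue=[] holders={T5,T7}
Step 11: signal(T7) -> count=1 queue=[] holders={T5}
Step 12: wait(T6) -> count=0 queue=[] holders={T5,T6}
Step 13: wait(T8) -> count=0 queue=[T8] holders={T5,T6}
Step 14: signal(T6) -> count=0 queue=[] holders={T5,T8}
Step 15: signal(T5) -> count=1 queue=[] holders={T8}
Step 16: signal(T8) -> count=2 queue=[] holders={none}
Final holders: {none} -> 0 thread(s)

Answer: 0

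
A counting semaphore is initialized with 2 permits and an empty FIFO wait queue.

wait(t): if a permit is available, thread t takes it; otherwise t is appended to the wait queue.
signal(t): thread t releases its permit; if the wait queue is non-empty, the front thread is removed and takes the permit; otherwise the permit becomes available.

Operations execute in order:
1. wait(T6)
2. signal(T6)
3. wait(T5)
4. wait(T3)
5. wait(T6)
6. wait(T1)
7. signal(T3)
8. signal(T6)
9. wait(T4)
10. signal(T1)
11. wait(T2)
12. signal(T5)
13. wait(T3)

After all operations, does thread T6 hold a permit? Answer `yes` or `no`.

Answer: no

Derivation:
Step 1: wait(T6) -> count=1 queue=[] holders={T6}
Step 2: signal(T6) -> count=2 queue=[] holders={none}
Step 3: wait(T5) -> count=1 queue=[] holders={T5}
Step 4: wait(T3) -> count=0 queue=[] holders={T3,T5}
Step 5: wait(T6) -> count=0 queue=[T6] holders={T3,T5}
Step 6: wait(T1) -> count=0 queue=[T6,T1] holders={T3,T5}
Step 7: signal(T3) -> count=0 queue=[T1] holders={T5,T6}
Step 8: signal(T6) -> count=0 queue=[] holders={T1,T5}
Step 9: wait(T4) -> count=0 queue=[T4] holders={T1,T5}
Step 10: signal(T1) -> count=0 queue=[] holders={T4,T5}
Step 11: wait(T2) -> count=0 queue=[T2] holders={T4,T5}
Step 12: signal(T5) -> count=0 queue=[] holders={T2,T4}
Step 13: wait(T3) -> count=0 queue=[T3] holders={T2,T4}
Final holders: {T2,T4} -> T6 not in holders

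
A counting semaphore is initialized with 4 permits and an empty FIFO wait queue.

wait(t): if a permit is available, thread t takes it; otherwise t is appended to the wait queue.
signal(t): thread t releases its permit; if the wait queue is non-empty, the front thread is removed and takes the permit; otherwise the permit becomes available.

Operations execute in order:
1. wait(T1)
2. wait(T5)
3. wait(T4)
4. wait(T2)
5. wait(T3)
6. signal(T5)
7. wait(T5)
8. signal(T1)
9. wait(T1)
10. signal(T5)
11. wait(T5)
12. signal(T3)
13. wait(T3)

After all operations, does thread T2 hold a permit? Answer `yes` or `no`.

Answer: yes

Derivation:
Step 1: wait(T1) -> count=3 queue=[] holders={T1}
Step 2: wait(T5) -> count=2 queue=[] holders={T1,T5}
Step 3: wait(T4) -> count=1 queue=[] holders={T1,T4,T5}
Step 4: wait(T2) -> count=0 queue=[] holders={T1,T2,T4,T5}
Step 5: wait(T3) -> count=0 queue=[T3] holders={T1,T2,T4,T5}
Step 6: signal(T5) -> count=0 queue=[] holders={T1,T2,T3,T4}
Step 7: wait(T5) -> count=0 queue=[T5] holders={T1,T2,T3,T4}
Step 8: signal(T1) -> count=0 queue=[] holders={T2,T3,T4,T5}
Step 9: wait(T1) -> count=0 queue=[T1] holders={T2,T3,T4,T5}
Step 10: signal(T5) -> count=0 queue=[] holders={T1,T2,T3,T4}
Step 11: wait(T5) -> count=0 queue=[T5] holders={T1,T2,T3,T4}
Step 12: signal(T3) -> count=0 queue=[] holders={T1,T2,T4,T5}
Step 13: wait(T3) -> count=0 queue=[T3] holders={T1,T2,T4,T5}
Final holders: {T1,T2,T4,T5} -> T2 in holders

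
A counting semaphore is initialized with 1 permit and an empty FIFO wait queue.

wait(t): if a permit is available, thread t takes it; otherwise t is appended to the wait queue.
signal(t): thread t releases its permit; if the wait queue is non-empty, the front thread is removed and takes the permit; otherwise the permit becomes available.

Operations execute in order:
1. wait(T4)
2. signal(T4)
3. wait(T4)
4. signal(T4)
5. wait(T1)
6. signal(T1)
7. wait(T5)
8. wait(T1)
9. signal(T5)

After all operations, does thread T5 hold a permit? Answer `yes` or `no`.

Answer: no

Derivation:
Step 1: wait(T4) -> count=0 queue=[] holders={T4}
Step 2: signal(T4) -> count=1 queue=[] holders={none}
Step 3: wait(T4) -> count=0 queue=[] holders={T4}
Step 4: signal(T4) -> count=1 queue=[] holders={none}
Step 5: wait(T1) -> count=0 queue=[] holders={T1}
Step 6: signal(T1) -> count=1 queue=[] holders={none}
Step 7: wait(T5) -> count=0 queue=[] holders={T5}
Step 8: wait(T1) -> count=0 queue=[T1] holders={T5}
Step 9: signal(T5) -> count=0 queue=[] holders={T1}
Final holders: {T1} -> T5 not in holders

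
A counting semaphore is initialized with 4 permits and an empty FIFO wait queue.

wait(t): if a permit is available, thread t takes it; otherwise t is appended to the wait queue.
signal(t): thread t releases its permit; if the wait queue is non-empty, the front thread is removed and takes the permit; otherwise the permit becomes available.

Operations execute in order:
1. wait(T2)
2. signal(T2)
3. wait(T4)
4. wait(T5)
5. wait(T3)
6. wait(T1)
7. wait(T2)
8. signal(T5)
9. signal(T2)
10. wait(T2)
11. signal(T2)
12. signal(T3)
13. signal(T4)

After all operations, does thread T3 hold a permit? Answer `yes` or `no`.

Answer: no

Derivation:
Step 1: wait(T2) -> count=3 queue=[] holders={T2}
Step 2: signal(T2) -> count=4 queue=[] holders={none}
Step 3: wait(T4) -> count=3 queue=[] holders={T4}
Step 4: wait(T5) -> count=2 queue=[] holders={T4,T5}
Step 5: wait(T3) -> count=1 queue=[] holders={T3,T4,T5}
Step 6: wait(T1) -> count=0 queue=[] holders={T1,T3,T4,T5}
Step 7: wait(T2) -> count=0 queue=[T2] holders={T1,T3,T4,T5}
Step 8: signal(T5) -> count=0 queue=[] holders={T1,T2,T3,T4}
Step 9: signal(T2) -> count=1 queue=[] holders={T1,T3,T4}
Step 10: wait(T2) -> count=0 queue=[] holders={T1,T2,T3,T4}
Step 11: signal(T2) -> count=1 queue=[] holders={T1,T3,T4}
Step 12: signal(T3) -> count=2 queue=[] holders={T1,T4}
Step 13: signal(T4) -> count=3 queue=[] holders={T1}
Final holders: {T1} -> T3 not in holders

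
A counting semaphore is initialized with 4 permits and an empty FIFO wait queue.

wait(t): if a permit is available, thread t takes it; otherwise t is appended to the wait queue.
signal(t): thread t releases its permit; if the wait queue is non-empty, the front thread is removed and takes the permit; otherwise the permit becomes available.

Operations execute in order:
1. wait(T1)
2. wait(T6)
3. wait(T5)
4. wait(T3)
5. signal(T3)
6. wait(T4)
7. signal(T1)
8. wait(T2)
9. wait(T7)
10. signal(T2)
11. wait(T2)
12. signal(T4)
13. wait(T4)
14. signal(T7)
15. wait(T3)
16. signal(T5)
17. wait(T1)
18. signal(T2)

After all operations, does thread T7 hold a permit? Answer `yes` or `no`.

Step 1: wait(T1) -> count=3 queue=[] holders={T1}
Step 2: wait(T6) -> count=2 queue=[] holders={T1,T6}
Step 3: wait(T5) -> count=1 queue=[] holders={T1,T5,T6}
Step 4: wait(T3) -> count=0 queue=[] holders={T1,T3,T5,T6}
Step 5: signal(T3) -> count=1 queue=[] holders={T1,T5,T6}
Step 6: wait(T4) -> count=0 queue=[] holders={T1,T4,T5,T6}
Step 7: signal(T1) -> count=1 queue=[] holders={T4,T5,T6}
Step 8: wait(T2) -> count=0 queue=[] holders={T2,T4,T5,T6}
Step 9: wait(T7) -> count=0 queue=[T7] holders={T2,T4,T5,T6}
Step 10: signal(T2) -> count=0 queue=[] holders={T4,T5,T6,T7}
Step 11: wait(T2) -> count=0 queue=[T2] holders={T4,T5,T6,T7}
Step 12: signal(T4) -> count=0 queue=[] holders={T2,T5,T6,T7}
Step 13: wait(T4) -> count=0 queue=[T4] holders={T2,T5,T6,T7}
Step 14: signal(T7) -> count=0 queue=[] holders={T2,T4,T5,T6}
Step 15: wait(T3) -> count=0 queue=[T3] holders={T2,T4,T5,T6}
Step 16: signal(T5) -> count=0 queue=[] holders={T2,T3,T4,T6}
Step 17: wait(T1) -> count=0 queue=[T1] holders={T2,T3,T4,T6}
Step 18: signal(T2) -> count=0 queue=[] holders={T1,T3,T4,T6}
Final holders: {T1,T3,T4,T6} -> T7 not in holders

Answer: no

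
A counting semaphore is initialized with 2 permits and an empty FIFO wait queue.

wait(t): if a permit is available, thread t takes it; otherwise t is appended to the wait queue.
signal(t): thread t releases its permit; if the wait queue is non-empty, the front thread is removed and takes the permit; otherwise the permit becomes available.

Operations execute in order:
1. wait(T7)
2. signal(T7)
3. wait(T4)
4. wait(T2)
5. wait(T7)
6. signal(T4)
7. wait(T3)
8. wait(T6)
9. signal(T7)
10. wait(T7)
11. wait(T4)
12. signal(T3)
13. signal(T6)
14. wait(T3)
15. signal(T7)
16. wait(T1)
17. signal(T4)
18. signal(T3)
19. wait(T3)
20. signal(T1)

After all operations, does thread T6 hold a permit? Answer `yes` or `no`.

Answer: no

Derivation:
Step 1: wait(T7) -> count=1 queue=[] holders={T7}
Step 2: signal(T7) -> count=2 queue=[] holders={none}
Step 3: wait(T4) -> count=1 queue=[] holders={T4}
Step 4: wait(T2) -> count=0 queue=[] holders={T2,T4}
Step 5: wait(T7) -> count=0 queue=[T7] holders={T2,T4}
Step 6: signal(T4) -> count=0 queue=[] holders={T2,T7}
Step 7: wait(T3) -> count=0 queue=[T3] holders={T2,T7}
Step 8: wait(T6) -> count=0 queue=[T3,T6] holders={T2,T7}
Step 9: signal(T7) -> count=0 queue=[T6] holders={T2,T3}
Step 10: wait(T7) -> count=0 queue=[T6,T7] holders={T2,T3}
Step 11: wait(T4) -> count=0 queue=[T6,T7,T4] holders={T2,T3}
Step 12: signal(T3) -> count=0 queue=[T7,T4] holders={T2,T6}
Step 13: signal(T6) -> count=0 queue=[T4] holders={T2,T7}
Step 14: wait(T3) -> count=0 queue=[T4,T3] holders={T2,T7}
Step 15: signal(T7) -> count=0 queue=[T3] holders={T2,T4}
Step 16: wait(T1) -> count=0 queue=[T3,T1] holders={T2,T4}
Step 17: signal(T4) -> count=0 queue=[T1] holders={T2,T3}
Step 18: signal(T3) -> count=0 queue=[] holders={T1,T2}
Step 19: wait(T3) -> count=0 queue=[T3] holders={T1,T2}
Step 20: signal(T1) -> count=0 queue=[] holders={T2,T3}
Final holders: {T2,T3} -> T6 not in holders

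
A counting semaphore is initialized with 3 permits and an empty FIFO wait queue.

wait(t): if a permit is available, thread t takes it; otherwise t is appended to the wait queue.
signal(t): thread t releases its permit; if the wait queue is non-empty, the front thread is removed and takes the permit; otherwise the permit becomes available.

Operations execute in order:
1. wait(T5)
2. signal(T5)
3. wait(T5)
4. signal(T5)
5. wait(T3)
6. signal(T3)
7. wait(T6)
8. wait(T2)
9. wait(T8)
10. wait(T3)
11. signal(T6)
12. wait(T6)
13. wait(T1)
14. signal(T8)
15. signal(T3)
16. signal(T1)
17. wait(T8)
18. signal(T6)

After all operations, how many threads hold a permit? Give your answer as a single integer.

Answer: 2

Derivation:
Step 1: wait(T5) -> count=2 queue=[] holders={T5}
Step 2: signal(T5) -> count=3 queue=[] holders={none}
Step 3: wait(T5) -> count=2 queue=[] holders={T5}
Step 4: signal(T5) -> count=3 queue=[] holders={none}
Step 5: wait(T3) -> count=2 queue=[] holders={T3}
Step 6: signal(T3) -> count=3 queue=[] holders={none}
Step 7: wait(T6) -> count=2 queue=[] holders={T6}
Step 8: wait(T2) -> count=1 queue=[] holders={T2,T6}
Step 9: wait(T8) -> count=0 queue=[] holders={T2,T6,T8}
Step 10: wait(T3) -> count=0 queue=[T3] holders={T2,T6,T8}
Step 11: signal(T6) -> count=0 queue=[] holders={T2,T3,T8}
Step 12: wait(T6) -> count=0 queue=[T6] holders={T2,T3,T8}
Step 13: wait(T1) -> count=0 queue=[T6,T1] holders={T2,T3,T8}
Step 14: signal(T8) -> count=0 queue=[T1] holders={T2,T3,T6}
Step 15: signal(T3) -> count=0 queue=[] holders={T1,T2,T6}
Step 16: signal(T1) -> count=1 queue=[] holders={T2,T6}
Step 17: wait(T8) -> count=0 queue=[] holders={T2,T6,T8}
Step 18: signal(T6) -> count=1 queue=[] holders={T2,T8}
Final holders: {T2,T8} -> 2 thread(s)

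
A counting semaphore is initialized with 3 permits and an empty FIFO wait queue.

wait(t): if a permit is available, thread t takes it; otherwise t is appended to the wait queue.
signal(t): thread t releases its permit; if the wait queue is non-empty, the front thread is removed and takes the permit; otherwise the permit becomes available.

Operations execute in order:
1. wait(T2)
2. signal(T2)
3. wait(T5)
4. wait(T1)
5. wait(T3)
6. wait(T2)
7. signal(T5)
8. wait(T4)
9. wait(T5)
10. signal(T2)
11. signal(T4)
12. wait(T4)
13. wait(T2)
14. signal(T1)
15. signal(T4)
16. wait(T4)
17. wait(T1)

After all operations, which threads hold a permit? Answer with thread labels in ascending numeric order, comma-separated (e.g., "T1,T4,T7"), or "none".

Answer: T2,T3,T5

Derivation:
Step 1: wait(T2) -> count=2 queue=[] holders={T2}
Step 2: signal(T2) -> count=3 queue=[] holders={none}
Step 3: wait(T5) -> count=2 queue=[] holders={T5}
Step 4: wait(T1) -> count=1 queue=[] holders={T1,T5}
Step 5: wait(T3) -> count=0 queue=[] holders={T1,T3,T5}
Step 6: wait(T2) -> count=0 queue=[T2] holders={T1,T3,T5}
Step 7: signal(T5) -> count=0 queue=[] holders={T1,T2,T3}
Step 8: wait(T4) -> count=0 queue=[T4] holders={T1,T2,T3}
Step 9: wait(T5) -> count=0 queue=[T4,T5] holders={T1,T2,T3}
Step 10: signal(T2) -> count=0 queue=[T5] holders={T1,T3,T4}
Step 11: signal(T4) -> count=0 queue=[] holders={T1,T3,T5}
Step 12: wait(T4) -> count=0 queue=[T4] holders={T1,T3,T5}
Step 13: wait(T2) -> count=0 queue=[T4,T2] holders={T1,T3,T5}
Step 14: signal(T1) -> count=0 queue=[T2] holders={T3,T4,T5}
Step 15: signal(T4) -> count=0 queue=[] holders={T2,T3,T5}
Step 16: wait(T4) -> count=0 queue=[T4] holders={T2,T3,T5}
Step 17: wait(T1) -> count=0 queue=[T4,T1] holders={T2,T3,T5}
Final holders: T2,T3,T5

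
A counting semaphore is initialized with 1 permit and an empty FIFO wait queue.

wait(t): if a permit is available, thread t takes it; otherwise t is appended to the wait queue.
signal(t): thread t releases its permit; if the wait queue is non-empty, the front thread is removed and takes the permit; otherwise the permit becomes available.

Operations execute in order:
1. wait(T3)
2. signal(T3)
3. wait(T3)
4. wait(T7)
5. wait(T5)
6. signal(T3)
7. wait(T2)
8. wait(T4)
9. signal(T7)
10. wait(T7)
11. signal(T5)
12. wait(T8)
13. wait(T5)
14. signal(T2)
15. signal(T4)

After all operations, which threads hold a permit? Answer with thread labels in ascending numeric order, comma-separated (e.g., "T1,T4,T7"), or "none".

Step 1: wait(T3) -> count=0 queue=[] holders={T3}
Step 2: signal(T3) -> count=1 queue=[] holders={none}
Step 3: wait(T3) -> count=0 queue=[] holders={T3}
Step 4: wait(T7) -> count=0 queue=[T7] holders={T3}
Step 5: wait(T5) -> count=0 queue=[T7,T5] holders={T3}
Step 6: signal(T3) -> count=0 queue=[T5] holders={T7}
Step 7: wait(T2) -> count=0 queue=[T5,T2] holders={T7}
Step 8: wait(T4) -> count=0 queue=[T5,T2,T4] holders={T7}
Step 9: signal(T7) -> count=0 queue=[T2,T4] holders={T5}
Step 10: wait(T7) -> count=0 queue=[T2,T4,T7] holders={T5}
Step 11: signal(T5) -> count=0 queue=[T4,T7] holders={T2}
Step 12: wait(T8) -> count=0 queue=[T4,T7,T8] holders={T2}
Step 13: wait(T5) -> count=0 queue=[T4,T7,T8,T5] holders={T2}
Step 14: signal(T2) -> count=0 queue=[T7,T8,T5] holders={T4}
Step 15: signal(T4) -> count=0 queue=[T8,T5] holders={T7}
Final holders: T7

Answer: T7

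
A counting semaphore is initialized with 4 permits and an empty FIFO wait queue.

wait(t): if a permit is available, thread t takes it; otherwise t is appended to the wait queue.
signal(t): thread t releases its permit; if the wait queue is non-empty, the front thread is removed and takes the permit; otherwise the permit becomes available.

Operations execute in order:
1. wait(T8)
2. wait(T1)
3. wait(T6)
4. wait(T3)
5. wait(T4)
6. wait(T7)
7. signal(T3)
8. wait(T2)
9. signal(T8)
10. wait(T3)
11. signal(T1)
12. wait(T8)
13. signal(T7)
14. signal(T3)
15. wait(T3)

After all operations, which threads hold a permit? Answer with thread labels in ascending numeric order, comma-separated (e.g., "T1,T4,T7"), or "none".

Answer: T2,T4,T6,T8

Derivation:
Step 1: wait(T8) -> count=3 queue=[] holders={T8}
Step 2: wait(T1) -> count=2 queue=[] holders={T1,T8}
Step 3: wait(T6) -> count=1 queue=[] holders={T1,T6,T8}
Step 4: wait(T3) -> count=0 queue=[] holders={T1,T3,T6,T8}
Step 5: wait(T4) -> count=0 queue=[T4] holders={T1,T3,T6,T8}
Step 6: wait(T7) -> count=0 queue=[T4,T7] holders={T1,T3,T6,T8}
Step 7: signal(T3) -> count=0 queue=[T7] holders={T1,T4,T6,T8}
Step 8: wait(T2) -> count=0 queue=[T7,T2] holders={T1,T4,T6,T8}
Step 9: signal(T8) -> count=0 queue=[T2] holders={T1,T4,T6,T7}
Step 10: wait(T3) -> count=0 queue=[T2,T3] holders={T1,T4,T6,T7}
Step 11: signal(T1) -> count=0 queue=[T3] holders={T2,T4,T6,T7}
Step 12: wait(T8) -> count=0 queue=[T3,T8] holders={T2,T4,T6,T7}
Step 13: signal(T7) -> count=0 queue=[T8] holders={T2,T3,T4,T6}
Step 14: signal(T3) -> count=0 queue=[] holders={T2,T4,T6,T8}
Step 15: wait(T3) -> count=0 queue=[T3] holders={T2,T4,T6,T8}
Final holders: T2,T4,T6,T8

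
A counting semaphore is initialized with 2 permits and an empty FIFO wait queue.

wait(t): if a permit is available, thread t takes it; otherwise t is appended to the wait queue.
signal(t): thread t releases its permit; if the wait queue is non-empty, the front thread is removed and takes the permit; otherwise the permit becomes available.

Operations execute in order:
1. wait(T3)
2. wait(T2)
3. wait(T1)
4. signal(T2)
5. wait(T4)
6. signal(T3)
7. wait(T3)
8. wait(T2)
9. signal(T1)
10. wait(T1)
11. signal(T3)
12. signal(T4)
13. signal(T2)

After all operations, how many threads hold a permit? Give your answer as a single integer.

Step 1: wait(T3) -> count=1 queue=[] holders={T3}
Step 2: wait(T2) -> count=0 queue=[] holders={T2,T3}
Step 3: wait(T1) -> count=0 queue=[T1] holders={T2,T3}
Step 4: signal(T2) -> count=0 queue=[] holders={T1,T3}
Step 5: wait(T4) -> count=0 queue=[T4] holders={T1,T3}
Step 6: signal(T3) -> count=0 queue=[] holders={T1,T4}
Step 7: wait(T3) -> count=0 queue=[T3] holders={T1,T4}
Step 8: wait(T2) -> count=0 queue=[T3,T2] holders={T1,T4}
Step 9: signal(T1) -> count=0 queue=[T2] holders={T3,T4}
Step 10: wait(T1) -> count=0 queue=[T2,T1] holders={T3,T4}
Step 11: signal(T3) -> count=0 queue=[T1] holders={T2,T4}
Step 12: signal(T4) -> count=0 queue=[] holders={T1,T2}
Step 13: signal(T2) -> count=1 queue=[] holders={T1}
Final holders: {T1} -> 1 thread(s)

Answer: 1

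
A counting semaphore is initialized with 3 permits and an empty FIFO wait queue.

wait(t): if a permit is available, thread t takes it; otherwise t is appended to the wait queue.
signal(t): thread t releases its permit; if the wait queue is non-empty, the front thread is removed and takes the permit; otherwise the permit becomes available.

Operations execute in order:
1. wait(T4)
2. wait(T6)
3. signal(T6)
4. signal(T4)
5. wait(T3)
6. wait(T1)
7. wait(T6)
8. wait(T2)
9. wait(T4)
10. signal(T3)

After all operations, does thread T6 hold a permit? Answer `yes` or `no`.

Answer: yes

Derivation:
Step 1: wait(T4) -> count=2 queue=[] holders={T4}
Step 2: wait(T6) -> count=1 queue=[] holders={T4,T6}
Step 3: signal(T6) -> count=2 queue=[] holders={T4}
Step 4: signal(T4) -> count=3 queue=[] holders={none}
Step 5: wait(T3) -> count=2 queue=[] holders={T3}
Step 6: wait(T1) -> count=1 queue=[] holders={T1,T3}
Step 7: wait(T6) -> count=0 queue=[] holders={T1,T3,T6}
Step 8: wait(T2) -> count=0 queue=[T2] holders={T1,T3,T6}
Step 9: wait(T4) -> count=0 queue=[T2,T4] holders={T1,T3,T6}
Step 10: signal(T3) -> count=0 queue=[T4] holders={T1,T2,T6}
Final holders: {T1,T2,T6} -> T6 in holders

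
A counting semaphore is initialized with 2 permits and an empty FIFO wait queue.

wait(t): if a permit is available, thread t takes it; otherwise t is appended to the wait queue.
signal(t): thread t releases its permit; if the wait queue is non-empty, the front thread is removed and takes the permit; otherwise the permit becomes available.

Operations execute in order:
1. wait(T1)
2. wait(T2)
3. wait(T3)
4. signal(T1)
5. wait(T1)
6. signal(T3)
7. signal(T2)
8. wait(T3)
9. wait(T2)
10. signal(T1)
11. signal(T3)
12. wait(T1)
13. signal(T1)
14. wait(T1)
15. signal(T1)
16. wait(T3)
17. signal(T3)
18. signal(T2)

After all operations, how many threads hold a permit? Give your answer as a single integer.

Step 1: wait(T1) -> count=1 queue=[] holders={T1}
Step 2: wait(T2) -> count=0 queue=[] holders={T1,T2}
Step 3: wait(T3) -> count=0 queue=[T3] holders={T1,T2}
Step 4: signal(T1) -> count=0 queue=[] holders={T2,T3}
Step 5: wait(T1) -> count=0 queue=[T1] holders={T2,T3}
Step 6: signal(T3) -> count=0 queue=[] holders={T1,T2}
Step 7: signal(T2) -> count=1 queue=[] holders={T1}
Step 8: wait(T3) -> count=0 queue=[] holders={T1,T3}
Step 9: wait(T2) -> count=0 queue=[T2] holders={T1,T3}
Step 10: signal(T1) -> count=0 queue=[] holders={T2,T3}
Step 11: signal(T3) -> count=1 queue=[] holders={T2}
Step 12: wait(T1) -> count=0 queue=[] holders={T1,T2}
Step 13: signal(T1) -> count=1 queue=[] holders={T2}
Step 14: wait(T1) -> count=0 queue=[] holders={T1,T2}
Step 15: signal(T1) -> count=1 queue=[] holders={T2}
Step 16: wait(T3) -> count=0 queue=[] holders={T2,T3}
Step 17: signal(T3) -> count=1 queue=[] holders={T2}
Step 18: signal(T2) -> count=2 queue=[] holders={none}
Final holders: {none} -> 0 thread(s)

Answer: 0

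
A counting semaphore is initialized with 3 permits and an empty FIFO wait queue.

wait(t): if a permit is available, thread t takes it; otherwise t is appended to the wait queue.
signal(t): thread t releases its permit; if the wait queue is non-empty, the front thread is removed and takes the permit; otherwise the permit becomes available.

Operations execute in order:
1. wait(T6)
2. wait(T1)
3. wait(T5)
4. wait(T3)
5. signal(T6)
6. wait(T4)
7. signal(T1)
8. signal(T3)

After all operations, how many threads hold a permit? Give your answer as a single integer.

Step 1: wait(T6) -> count=2 queue=[] holders={T6}
Step 2: wait(T1) -> count=1 queue=[] holders={T1,T6}
Step 3: wait(T5) -> count=0 queue=[] holders={T1,T5,T6}
Step 4: wait(T3) -> count=0 queue=[T3] holders={T1,T5,T6}
Step 5: signal(T6) -> count=0 queue=[] holders={T1,T3,T5}
Step 6: wait(T4) -> count=0 queue=[T4] holders={T1,T3,T5}
Step 7: signal(T1) -> count=0 queue=[] holders={T3,T4,T5}
Step 8: signal(T3) -> count=1 queue=[] holders={T4,T5}
Final holders: {T4,T5} -> 2 thread(s)

Answer: 2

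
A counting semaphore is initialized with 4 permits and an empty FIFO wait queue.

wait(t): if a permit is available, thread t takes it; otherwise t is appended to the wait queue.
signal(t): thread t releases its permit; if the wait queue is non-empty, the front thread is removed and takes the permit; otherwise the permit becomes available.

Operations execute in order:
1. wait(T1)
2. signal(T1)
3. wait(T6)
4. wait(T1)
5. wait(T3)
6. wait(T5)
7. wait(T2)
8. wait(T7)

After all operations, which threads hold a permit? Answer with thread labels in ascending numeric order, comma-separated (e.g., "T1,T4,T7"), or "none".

Answer: T1,T3,T5,T6

Derivation:
Step 1: wait(T1) -> count=3 queue=[] holders={T1}
Step 2: signal(T1) -> count=4 queue=[] holders={none}
Step 3: wait(T6) -> count=3 queue=[] holders={T6}
Step 4: wait(T1) -> count=2 queue=[] holders={T1,T6}
Step 5: wait(T3) -> count=1 queue=[] holders={T1,T3,T6}
Step 6: wait(T5) -> count=0 queue=[] holders={T1,T3,T5,T6}
Step 7: wait(T2) -> count=0 queue=[T2] holders={T1,T3,T5,T6}
Step 8: wait(T7) -> count=0 queue=[T2,T7] holders={T1,T3,T5,T6}
Final holders: T1,T3,T5,T6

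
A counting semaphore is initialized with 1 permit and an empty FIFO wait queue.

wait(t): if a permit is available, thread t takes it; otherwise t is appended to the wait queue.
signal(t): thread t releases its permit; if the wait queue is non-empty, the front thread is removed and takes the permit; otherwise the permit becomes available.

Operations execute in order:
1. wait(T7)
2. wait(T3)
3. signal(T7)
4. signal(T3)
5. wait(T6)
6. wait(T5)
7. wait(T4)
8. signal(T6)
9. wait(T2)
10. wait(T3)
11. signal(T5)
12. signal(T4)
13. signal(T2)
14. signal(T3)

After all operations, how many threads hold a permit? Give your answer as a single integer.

Answer: 0

Derivation:
Step 1: wait(T7) -> count=0 queue=[] holders={T7}
Step 2: wait(T3) -> count=0 queue=[T3] holders={T7}
Step 3: signal(T7) -> count=0 queue=[] holders={T3}
Step 4: signal(T3) -> count=1 queue=[] holders={none}
Step 5: wait(T6) -> count=0 queue=[] holders={T6}
Step 6: wait(T5) -> count=0 queue=[T5] holders={T6}
Step 7: wait(T4) -> count=0 queue=[T5,T4] holders={T6}
Step 8: signal(T6) -> count=0 queue=[T4] holders={T5}
Step 9: wait(T2) -> count=0 queue=[T4,T2] holders={T5}
Step 10: wait(T3) -> count=0 queue=[T4,T2,T3] holders={T5}
Step 11: signal(T5) -> count=0 queue=[T2,T3] holders={T4}
Step 12: signal(T4) -> count=0 queue=[T3] holders={T2}
Step 13: signal(T2) -> count=0 queue=[] holders={T3}
Step 14: signal(T3) -> count=1 queue=[] holders={none}
Final holders: {none} -> 0 thread(s)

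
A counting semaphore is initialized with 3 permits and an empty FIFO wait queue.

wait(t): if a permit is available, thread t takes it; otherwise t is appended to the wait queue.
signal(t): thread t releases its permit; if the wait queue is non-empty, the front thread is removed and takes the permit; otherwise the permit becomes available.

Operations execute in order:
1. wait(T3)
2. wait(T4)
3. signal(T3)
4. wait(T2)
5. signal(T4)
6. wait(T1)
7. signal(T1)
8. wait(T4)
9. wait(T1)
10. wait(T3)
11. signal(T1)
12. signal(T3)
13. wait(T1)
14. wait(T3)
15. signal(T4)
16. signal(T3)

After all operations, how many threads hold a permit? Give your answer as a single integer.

Step 1: wait(T3) -> count=2 queue=[] holders={T3}
Step 2: wait(T4) -> count=1 queue=[] holders={T3,T4}
Step 3: signal(T3) -> count=2 queue=[] holders={T4}
Step 4: wait(T2) -> count=1 queue=[] holders={T2,T4}
Step 5: signal(T4) -> count=2 queue=[] holders={T2}
Step 6: wait(T1) -> count=1 queue=[] holders={T1,T2}
Step 7: signal(T1) -> count=2 queue=[] holders={T2}
Step 8: wait(T4) -> count=1 queue=[] holders={T2,T4}
Step 9: wait(T1) -> count=0 queue=[] holders={T1,T2,T4}
Step 10: wait(T3) -> count=0 queue=[T3] holders={T1,T2,T4}
Step 11: signal(T1) -> count=0 queue=[] holders={T2,T3,T4}
Step 12: signal(T3) -> count=1 queue=[] holders={T2,T4}
Step 13: wait(T1) -> count=0 queue=[] holders={T1,T2,T4}
Step 14: wait(T3) -> count=0 queue=[T3] holders={T1,T2,T4}
Step 15: signal(T4) -> count=0 queue=[] holders={T1,T2,T3}
Step 16: signal(T3) -> count=1 queue=[] holders={T1,T2}
Final holders: {T1,T2} -> 2 thread(s)

Answer: 2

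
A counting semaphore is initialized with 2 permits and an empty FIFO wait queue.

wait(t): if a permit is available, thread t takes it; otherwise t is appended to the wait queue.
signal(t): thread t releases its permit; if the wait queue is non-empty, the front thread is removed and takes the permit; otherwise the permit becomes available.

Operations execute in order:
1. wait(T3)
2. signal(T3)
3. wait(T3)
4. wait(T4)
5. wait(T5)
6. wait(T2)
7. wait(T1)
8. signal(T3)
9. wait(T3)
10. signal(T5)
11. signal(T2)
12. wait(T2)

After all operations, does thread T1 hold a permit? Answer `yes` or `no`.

Step 1: wait(T3) -> count=1 queue=[] holders={T3}
Step 2: signal(T3) -> count=2 queue=[] holders={none}
Step 3: wait(T3) -> count=1 queue=[] holders={T3}
Step 4: wait(T4) -> count=0 queue=[] holders={T3,T4}
Step 5: wait(T5) -> count=0 queue=[T5] holders={T3,T4}
Step 6: wait(T2) -> count=0 queue=[T5,T2] holders={T3,T4}
Step 7: wait(T1) -> count=0 queue=[T5,T2,T1] holders={T3,T4}
Step 8: signal(T3) -> count=0 queue=[T2,T1] holders={T4,T5}
Step 9: wait(T3) -> count=0 queue=[T2,T1,T3] holders={T4,T5}
Step 10: signal(T5) -> count=0 queue=[T1,T3] holders={T2,T4}
Step 11: signal(T2) -> count=0 queue=[T3] holders={T1,T4}
Step 12: wait(T2) -> count=0 queue=[T3,T2] holders={T1,T4}
Final holders: {T1,T4} -> T1 in holders

Answer: yes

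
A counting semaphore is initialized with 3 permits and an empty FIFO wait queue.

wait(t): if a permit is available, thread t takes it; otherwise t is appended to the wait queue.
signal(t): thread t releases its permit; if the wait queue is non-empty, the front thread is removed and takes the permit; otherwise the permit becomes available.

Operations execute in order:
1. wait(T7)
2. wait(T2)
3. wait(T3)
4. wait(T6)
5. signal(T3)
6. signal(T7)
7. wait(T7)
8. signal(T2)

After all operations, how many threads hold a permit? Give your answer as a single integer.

Step 1: wait(T7) -> count=2 queue=[] holders={T7}
Step 2: wait(T2) -> count=1 queue=[] holders={T2,T7}
Step 3: wait(T3) -> count=0 queue=[] holders={T2,T3,T7}
Step 4: wait(T6) -> count=0 queue=[T6] holders={T2,T3,T7}
Step 5: signal(T3) -> count=0 queue=[] holders={T2,T6,T7}
Step 6: signal(T7) -> count=1 queue=[] holders={T2,T6}
Step 7: wait(T7) -> count=0 queue=[] holders={T2,T6,T7}
Step 8: signal(T2) -> count=1 queue=[] holders={T6,T7}
Final holders: {T6,T7} -> 2 thread(s)

Answer: 2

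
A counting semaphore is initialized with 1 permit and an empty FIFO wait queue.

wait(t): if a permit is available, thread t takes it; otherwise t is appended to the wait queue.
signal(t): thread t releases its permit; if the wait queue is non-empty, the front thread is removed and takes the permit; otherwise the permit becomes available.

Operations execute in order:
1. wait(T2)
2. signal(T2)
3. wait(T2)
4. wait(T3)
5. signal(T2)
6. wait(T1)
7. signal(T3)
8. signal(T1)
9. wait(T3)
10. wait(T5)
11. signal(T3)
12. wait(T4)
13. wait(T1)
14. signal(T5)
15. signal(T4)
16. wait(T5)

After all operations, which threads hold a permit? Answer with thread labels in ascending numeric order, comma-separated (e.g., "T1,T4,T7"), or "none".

Answer: T1

Derivation:
Step 1: wait(T2) -> count=0 queue=[] holders={T2}
Step 2: signal(T2) -> count=1 queue=[] holders={none}
Step 3: wait(T2) -> count=0 queue=[] holders={T2}
Step 4: wait(T3) -> count=0 queue=[T3] holders={T2}
Step 5: signal(T2) -> count=0 queue=[] holders={T3}
Step 6: wait(T1) -> count=0 queue=[T1] holders={T3}
Step 7: signal(T3) -> count=0 queue=[] holders={T1}
Step 8: signal(T1) -> count=1 queue=[] holders={none}
Step 9: wait(T3) -> count=0 queue=[] holders={T3}
Step 10: wait(T5) -> count=0 queue=[T5] holders={T3}
Step 11: signal(T3) -> count=0 queue=[] holders={T5}
Step 12: wait(T4) -> count=0 queue=[T4] holders={T5}
Step 13: wait(T1) -> count=0 queue=[T4,T1] holders={T5}
Step 14: signal(T5) -> count=0 queue=[T1] holders={T4}
Step 15: signal(T4) -> count=0 queue=[] holders={T1}
Step 16: wait(T5) -> count=0 queue=[T5] holders={T1}
Final holders: T1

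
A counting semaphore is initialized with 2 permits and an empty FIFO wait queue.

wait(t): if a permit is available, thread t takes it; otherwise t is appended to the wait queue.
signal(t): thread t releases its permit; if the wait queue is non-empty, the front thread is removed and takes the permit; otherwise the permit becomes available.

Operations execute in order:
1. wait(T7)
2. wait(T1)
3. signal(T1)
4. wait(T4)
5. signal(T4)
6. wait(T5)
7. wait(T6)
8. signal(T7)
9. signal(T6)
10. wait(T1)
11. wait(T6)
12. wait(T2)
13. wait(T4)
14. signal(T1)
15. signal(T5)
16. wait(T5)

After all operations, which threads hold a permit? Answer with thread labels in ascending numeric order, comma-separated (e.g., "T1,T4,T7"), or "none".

Answer: T2,T6

Derivation:
Step 1: wait(T7) -> count=1 queue=[] holders={T7}
Step 2: wait(T1) -> count=0 queue=[] holders={T1,T7}
Step 3: signal(T1) -> count=1 queue=[] holders={T7}
Step 4: wait(T4) -> count=0 queue=[] holders={T4,T7}
Step 5: signal(T4) -> count=1 queue=[] holders={T7}
Step 6: wait(T5) -> count=0 queue=[] holders={T5,T7}
Step 7: wait(T6) -> count=0 queue=[T6] holders={T5,T7}
Step 8: signal(T7) -> count=0 queue=[] holders={T5,T6}
Step 9: signal(T6) -> count=1 queue=[] holders={T5}
Step 10: wait(T1) -> count=0 queue=[] holders={T1,T5}
Step 11: wait(T6) -> count=0 queue=[T6] holders={T1,T5}
Step 12: wait(T2) -> count=0 queue=[T6,T2] holders={T1,T5}
Step 13: wait(T4) -> count=0 queue=[T6,T2,T4] holders={T1,T5}
Step 14: signal(T1) -> count=0 queue=[T2,T4] holders={T5,T6}
Step 15: signal(T5) -> count=0 queue=[T4] holders={T2,T6}
Step 16: wait(T5) -> count=0 queue=[T4,T5] holders={T2,T6}
Final holders: T2,T6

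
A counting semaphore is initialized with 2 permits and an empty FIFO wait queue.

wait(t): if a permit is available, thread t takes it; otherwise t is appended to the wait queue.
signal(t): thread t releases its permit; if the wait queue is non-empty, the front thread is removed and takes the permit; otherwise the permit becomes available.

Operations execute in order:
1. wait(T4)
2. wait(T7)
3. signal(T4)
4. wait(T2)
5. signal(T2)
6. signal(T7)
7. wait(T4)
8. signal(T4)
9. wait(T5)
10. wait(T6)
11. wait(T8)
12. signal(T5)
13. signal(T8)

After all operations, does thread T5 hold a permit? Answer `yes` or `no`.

Answer: no

Derivation:
Step 1: wait(T4) -> count=1 queue=[] holders={T4}
Step 2: wait(T7) -> count=0 queue=[] holders={T4,T7}
Step 3: signal(T4) -> count=1 queue=[] holders={T7}
Step 4: wait(T2) -> count=0 queue=[] holders={T2,T7}
Step 5: signal(T2) -> count=1 queue=[] holders={T7}
Step 6: signal(T7) -> count=2 queue=[] holders={none}
Step 7: wait(T4) -> count=1 queue=[] holders={T4}
Step 8: signal(T4) -> count=2 queue=[] holders={none}
Step 9: wait(T5) -> count=1 queue=[] holders={T5}
Step 10: wait(T6) -> count=0 queue=[] holders={T5,T6}
Step 11: wait(T8) -> count=0 queue=[T8] holders={T5,T6}
Step 12: signal(T5) -> count=0 queue=[] holders={T6,T8}
Step 13: signal(T8) -> count=1 queue=[] holders={T6}
Final holders: {T6} -> T5 not in holders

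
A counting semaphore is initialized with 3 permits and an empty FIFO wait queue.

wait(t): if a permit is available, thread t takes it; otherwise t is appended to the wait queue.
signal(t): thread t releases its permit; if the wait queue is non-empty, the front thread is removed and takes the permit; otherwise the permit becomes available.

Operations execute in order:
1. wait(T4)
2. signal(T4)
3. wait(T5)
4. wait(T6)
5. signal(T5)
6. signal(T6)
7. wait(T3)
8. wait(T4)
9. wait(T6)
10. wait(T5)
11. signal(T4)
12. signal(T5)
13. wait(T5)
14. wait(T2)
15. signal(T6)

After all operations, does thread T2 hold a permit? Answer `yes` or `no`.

Answer: yes

Derivation:
Step 1: wait(T4) -> count=2 queue=[] holders={T4}
Step 2: signal(T4) -> count=3 queue=[] holders={none}
Step 3: wait(T5) -> count=2 queue=[] holders={T5}
Step 4: wait(T6) -> count=1 queue=[] holders={T5,T6}
Step 5: signal(T5) -> count=2 queue=[] holders={T6}
Step 6: signal(T6) -> count=3 queue=[] holders={none}
Step 7: wait(T3) -> count=2 queue=[] holders={T3}
Step 8: wait(T4) -> count=1 queue=[] holders={T3,T4}
Step 9: wait(T6) -> count=0 queue=[] holders={T3,T4,T6}
Step 10: wait(T5) -> count=0 queue=[T5] holders={T3,T4,T6}
Step 11: signal(T4) -> count=0 queue=[] holders={T3,T5,T6}
Step 12: signal(T5) -> count=1 queue=[] holders={T3,T6}
Step 13: wait(T5) -> count=0 queue=[] holders={T3,T5,T6}
Step 14: wait(T2) -> count=0 queue=[T2] holders={T3,T5,T6}
Step 15: signal(T6) -> count=0 queue=[] holders={T2,T3,T5}
Final holders: {T2,T3,T5} -> T2 in holders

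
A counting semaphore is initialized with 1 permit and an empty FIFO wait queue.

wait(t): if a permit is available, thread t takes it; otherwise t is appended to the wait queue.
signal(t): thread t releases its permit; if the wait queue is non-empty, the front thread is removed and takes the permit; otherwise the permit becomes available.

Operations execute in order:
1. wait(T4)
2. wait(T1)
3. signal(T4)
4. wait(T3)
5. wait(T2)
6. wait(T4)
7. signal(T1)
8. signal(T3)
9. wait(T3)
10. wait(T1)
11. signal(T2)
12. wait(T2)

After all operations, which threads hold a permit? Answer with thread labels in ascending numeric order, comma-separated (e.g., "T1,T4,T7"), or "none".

Step 1: wait(T4) -> count=0 queue=[] holders={T4}
Step 2: wait(T1) -> count=0 queue=[T1] holders={T4}
Step 3: signal(T4) -> count=0 queue=[] holders={T1}
Step 4: wait(T3) -> count=0 queue=[T3] holders={T1}
Step 5: wait(T2) -> count=0 queue=[T3,T2] holders={T1}
Step 6: wait(T4) -> count=0 queue=[T3,T2,T4] holders={T1}
Step 7: signal(T1) -> count=0 queue=[T2,T4] holders={T3}
Step 8: signal(T3) -> count=0 queue=[T4] holders={T2}
Step 9: wait(T3) -> count=0 queue=[T4,T3] holders={T2}
Step 10: wait(T1) -> count=0 queue=[T4,T3,T1] holders={T2}
Step 11: signal(T2) -> count=0 queue=[T3,T1] holders={T4}
Step 12: wait(T2) -> count=0 queue=[T3,T1,T2] holders={T4}
Final holders: T4

Answer: T4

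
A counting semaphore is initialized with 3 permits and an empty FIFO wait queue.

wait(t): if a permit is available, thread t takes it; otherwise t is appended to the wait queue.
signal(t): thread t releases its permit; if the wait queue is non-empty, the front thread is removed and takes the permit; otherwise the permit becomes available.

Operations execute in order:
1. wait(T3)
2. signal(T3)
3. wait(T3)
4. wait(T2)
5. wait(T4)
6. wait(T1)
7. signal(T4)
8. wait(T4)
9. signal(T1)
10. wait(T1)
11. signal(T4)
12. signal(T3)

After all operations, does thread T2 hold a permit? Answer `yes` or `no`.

Step 1: wait(T3) -> count=2 queue=[] holders={T3}
Step 2: signal(T3) -> count=3 queue=[] holders={none}
Step 3: wait(T3) -> count=2 queue=[] holders={T3}
Step 4: wait(T2) -> count=1 queue=[] holders={T2,T3}
Step 5: wait(T4) -> count=0 queue=[] holders={T2,T3,T4}
Step 6: wait(T1) -> count=0 queue=[T1] holders={T2,T3,T4}
Step 7: signal(T4) -> count=0 queue=[] holders={T1,T2,T3}
Step 8: wait(T4) -> count=0 queue=[T4] holders={T1,T2,T3}
Step 9: signal(T1) -> count=0 queue=[] holders={T2,T3,T4}
Step 10: wait(T1) -> count=0 queue=[T1] holders={T2,T3,T4}
Step 11: signal(T4) -> count=0 queue=[] holders={T1,T2,T3}
Step 12: signal(T3) -> count=1 queue=[] holders={T1,T2}
Final holders: {T1,T2} -> T2 in holders

Answer: yes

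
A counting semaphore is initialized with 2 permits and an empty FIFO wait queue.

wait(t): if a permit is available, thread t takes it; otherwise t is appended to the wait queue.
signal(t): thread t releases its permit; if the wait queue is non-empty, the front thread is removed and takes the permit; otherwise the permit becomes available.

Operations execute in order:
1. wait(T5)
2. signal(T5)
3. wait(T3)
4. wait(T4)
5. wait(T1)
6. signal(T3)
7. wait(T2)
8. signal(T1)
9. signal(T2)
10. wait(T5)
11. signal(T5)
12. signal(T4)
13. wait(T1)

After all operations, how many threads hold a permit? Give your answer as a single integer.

Step 1: wait(T5) -> count=1 queue=[] holders={T5}
Step 2: signal(T5) -> count=2 queue=[] holders={none}
Step 3: wait(T3) -> count=1 queue=[] holders={T3}
Step 4: wait(T4) -> count=0 queue=[] holders={T3,T4}
Step 5: wait(T1) -> count=0 queue=[T1] holders={T3,T4}
Step 6: signal(T3) -> count=0 queue=[] holders={T1,T4}
Step 7: wait(T2) -> count=0 queue=[T2] holders={T1,T4}
Step 8: signal(T1) -> count=0 queue=[] holders={T2,T4}
Step 9: signal(T2) -> count=1 queue=[] holders={T4}
Step 10: wait(T5) -> count=0 queue=[] holders={T4,T5}
Step 11: signal(T5) -> count=1 queue=[] holders={T4}
Step 12: signal(T4) -> count=2 queue=[] holders={none}
Step 13: wait(T1) -> count=1 queue=[] holders={T1}
Final holders: {T1} -> 1 thread(s)

Answer: 1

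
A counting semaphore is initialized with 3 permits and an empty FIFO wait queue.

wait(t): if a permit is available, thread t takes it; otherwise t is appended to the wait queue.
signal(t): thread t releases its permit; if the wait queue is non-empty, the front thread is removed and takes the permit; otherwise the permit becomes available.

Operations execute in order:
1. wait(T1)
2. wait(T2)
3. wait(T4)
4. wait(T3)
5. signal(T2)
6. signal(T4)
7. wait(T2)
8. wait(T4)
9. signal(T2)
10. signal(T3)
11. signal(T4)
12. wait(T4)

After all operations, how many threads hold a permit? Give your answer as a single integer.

Step 1: wait(T1) -> count=2 queue=[] holders={T1}
Step 2: wait(T2) -> count=1 queue=[] holders={T1,T2}
Step 3: wait(T4) -> count=0 queue=[] holders={T1,T2,T4}
Step 4: wait(T3) -> count=0 queue=[T3] holders={T1,T2,T4}
Step 5: signal(T2) -> count=0 queue=[] holders={T1,T3,T4}
Step 6: signal(T4) -> count=1 queue=[] holders={T1,T3}
Step 7: wait(T2) -> count=0 queue=[] holders={T1,T2,T3}
Step 8: wait(T4) -> count=0 queue=[T4] holders={T1,T2,T3}
Step 9: signal(T2) -> count=0 queue=[] holders={T1,T3,T4}
Step 10: signal(T3) -> count=1 queue=[] holders={T1,T4}
Step 11: signal(T4) -> count=2 queue=[] holders={T1}
Step 12: wait(T4) -> count=1 queue=[] holders={T1,T4}
Final holders: {T1,T4} -> 2 thread(s)

Answer: 2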